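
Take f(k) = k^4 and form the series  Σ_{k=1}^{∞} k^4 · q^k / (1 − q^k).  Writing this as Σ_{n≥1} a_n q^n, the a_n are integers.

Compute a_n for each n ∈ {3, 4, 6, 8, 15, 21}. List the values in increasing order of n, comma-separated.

d|3:{3,1}  Σf=81+1=82
d|4:{4,2,1}  Σf=256+16+1=273
[q^6] f(6)=1296,f(3)=81,f(2)=16,f(1)=1 ⇒ 1394
d|8:{1,2,4,8}  Σf=1+16+256+4096=4369
d|15:{1,3,5,15}  Σf=1+81+625+50625=51332
[q^21] f(21)=194481,f(7)=2401,f(3)=81,f(1)=1 ⇒ 196964

82, 273, 1394, 4369, 51332, 196964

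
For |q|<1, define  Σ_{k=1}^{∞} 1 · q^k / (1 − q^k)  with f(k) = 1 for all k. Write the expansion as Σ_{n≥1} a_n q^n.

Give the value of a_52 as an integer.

[q^52] f(1)=1,f(2)=1,f(4)=1,f(13)=1,f(26)=1,f(52)=1 ⇒ 6

a_52 = 6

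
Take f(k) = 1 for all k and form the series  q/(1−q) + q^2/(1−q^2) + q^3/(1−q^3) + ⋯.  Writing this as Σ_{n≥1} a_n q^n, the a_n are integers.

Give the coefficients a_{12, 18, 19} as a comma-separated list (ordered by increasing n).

q^12  k|12↦f(k): 1:1 2:1 3:1 4:1 6:1 12:1  a_12=6
q^18  k|18↦f(k): 18:1 9:1 6:1 3:1 2:1 1:1  a_18=6
n=19: 1·19 19·1  f→[1+1]=2

6, 6, 2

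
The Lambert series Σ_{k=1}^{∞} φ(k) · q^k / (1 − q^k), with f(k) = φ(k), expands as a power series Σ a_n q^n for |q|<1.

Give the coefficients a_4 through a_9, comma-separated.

d|4:{4,2,1}  Σφ=2+1+1=4
q^5  k|5↦φ(k): 1:1 5:4  a_5=5
[q^6] φ(1)=1,φ(2)=1,φ(3)=2,φ(6)=2 ⇒ 6
q^7  k|7↦φ(k): 1:1 7:6  a_7=7
q^8  k|8↦φ(k): 8:4 4:2 2:1 1:1  a_8=8
q^9  k|9↦φ(k): 1:1 3:2 9:6  a_9=9

4, 5, 6, 7, 8, 9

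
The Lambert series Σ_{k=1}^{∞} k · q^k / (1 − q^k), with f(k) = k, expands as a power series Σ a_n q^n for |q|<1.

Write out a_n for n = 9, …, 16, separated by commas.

d|9:{1,3,9}  Σf=1+3+9=13
d|10:{10,5,2,1}  Σf=10+5+2+1=18
q^11  k|11↦f(k): 1:1 11:11  a_11=12
[q^12] f(12)=12,f(6)=6,f(4)=4,f(3)=3,f(2)=2,f(1)=1 ⇒ 28
n=13: 1·13 13·1  f→[1+13]=14
[q^14] f(14)=14,f(7)=7,f(2)=2,f(1)=1 ⇒ 24
[q^15] f(1)=1,f(3)=3,f(5)=5,f(15)=15 ⇒ 24
d|16:{16,8,4,2,1}  Σf=16+8+4+2+1=31

13, 18, 12, 28, 14, 24, 24, 31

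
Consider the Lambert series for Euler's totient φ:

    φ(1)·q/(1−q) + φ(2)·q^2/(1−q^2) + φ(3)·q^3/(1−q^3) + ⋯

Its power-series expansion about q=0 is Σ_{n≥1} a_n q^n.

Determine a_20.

[q^20] φ(20)=8,φ(10)=4,φ(5)=4,φ(4)=2,φ(2)=1,φ(1)=1 ⇒ 20

a_20 = 20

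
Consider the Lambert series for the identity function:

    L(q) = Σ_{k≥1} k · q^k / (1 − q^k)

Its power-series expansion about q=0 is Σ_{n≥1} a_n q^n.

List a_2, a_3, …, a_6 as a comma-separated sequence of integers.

n=2: 1·2 2·1  f→[1+2]=3
d|3:{3,1}  Σf=3+1=4
[q^4] f(4)=4,f(2)=2,f(1)=1 ⇒ 7
d|5:{1,5}  Σf=1+5=6
[q^6] f(6)=6,f(3)=3,f(2)=2,f(1)=1 ⇒ 12

3, 4, 7, 6, 12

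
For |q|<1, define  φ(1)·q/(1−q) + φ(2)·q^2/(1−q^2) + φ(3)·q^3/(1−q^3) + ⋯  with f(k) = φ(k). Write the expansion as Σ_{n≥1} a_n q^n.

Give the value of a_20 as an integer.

[q^20] φ(1)=1,φ(2)=1,φ(4)=2,φ(5)=4,φ(10)=4,φ(20)=8 ⇒ 20

a_20 = 20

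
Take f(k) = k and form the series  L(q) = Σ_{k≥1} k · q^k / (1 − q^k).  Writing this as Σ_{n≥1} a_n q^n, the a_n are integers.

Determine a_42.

a_42 = 96

n=42: 1·42 2·21 3·14 6·7 7·6 14·3 21·2 42·1  f→[1+2+3+6+7+14+21+42]=96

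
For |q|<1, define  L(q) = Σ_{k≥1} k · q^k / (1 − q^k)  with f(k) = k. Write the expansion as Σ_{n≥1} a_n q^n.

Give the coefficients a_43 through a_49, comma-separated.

[q^43] f(1)=1,f(43)=43 ⇒ 44
n=44: 1·44 2·22 4·11 11·4 22·2 44·1  f→[1+2+4+11+22+44]=84
d|45:{45,15,9,5,3,1}  Σf=45+15+9+5+3+1=78
[q^46] f(46)=46,f(23)=23,f(2)=2,f(1)=1 ⇒ 72
d|47:{1,47}  Σf=1+47=48
d|48:{1,2,3,4,6,8,12,16,24,48}  Σf=1+2+3+4+6+8+12+16+24+48=124
[q^49] f(1)=1,f(7)=7,f(49)=49 ⇒ 57

44, 84, 78, 72, 48, 124, 57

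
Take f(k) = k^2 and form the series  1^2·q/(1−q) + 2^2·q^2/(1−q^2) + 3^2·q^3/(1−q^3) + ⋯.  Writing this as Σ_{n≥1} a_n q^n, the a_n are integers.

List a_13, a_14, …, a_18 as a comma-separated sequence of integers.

170, 250, 260, 341, 290, 455

d|13:{13,1}  Σf=169+1=170
[q^14] f(1)=1,f(2)=4,f(7)=49,f(14)=196 ⇒ 250
q^15  k|15↦f(k): 15:225 5:25 3:9 1:1  a_15=260
d|16:{1,2,4,8,16}  Σf=1+4+16+64+256=341
[q^17] f(1)=1,f(17)=289 ⇒ 290
d|18:{18,9,6,3,2,1}  Σf=324+81+36+9+4+1=455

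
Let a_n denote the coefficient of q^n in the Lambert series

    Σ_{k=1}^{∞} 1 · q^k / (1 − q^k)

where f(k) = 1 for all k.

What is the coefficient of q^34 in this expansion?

a_34 = 4

d|34:{34,17,2,1}  Σf=1+1+1+1=4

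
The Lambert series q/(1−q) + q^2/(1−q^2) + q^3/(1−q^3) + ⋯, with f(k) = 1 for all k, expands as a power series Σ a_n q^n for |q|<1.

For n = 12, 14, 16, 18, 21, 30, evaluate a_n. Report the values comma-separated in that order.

n=12: 12·1 6·2 4·3 3·4 2·6 1·12  f→[1+1+1+1+1+1]=6
d|14:{1,2,7,14}  Σf=1+1+1+1=4
q^16  k|16↦f(k): 1:1 2:1 4:1 8:1 16:1  a_16=5
d|18:{18,9,6,3,2,1}  Σf=1+1+1+1+1+1=6
q^21  k|21↦f(k): 1:1 3:1 7:1 21:1  a_21=4
[q^30] f(1)=1,f(2)=1,f(3)=1,f(5)=1,f(6)=1,f(10)=1,f(15)=1,f(30)=1 ⇒ 8

6, 4, 5, 6, 4, 8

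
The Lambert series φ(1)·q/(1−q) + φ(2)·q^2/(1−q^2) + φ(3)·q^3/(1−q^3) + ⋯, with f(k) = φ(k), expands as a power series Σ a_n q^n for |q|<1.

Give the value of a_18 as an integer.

d|18:{1,2,3,6,9,18}  Σφ=1+1+2+2+6+6=18

a_18 = 18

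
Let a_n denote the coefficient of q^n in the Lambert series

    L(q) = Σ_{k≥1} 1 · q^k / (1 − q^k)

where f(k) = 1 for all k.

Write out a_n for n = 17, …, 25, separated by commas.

[q^17] f(17)=1,f(1)=1 ⇒ 2
q^18  k|18↦f(k): 18:1 9:1 6:1 3:1 2:1 1:1  a_18=6
q^19  k|19↦f(k): 1:1 19:1  a_19=2
n=20: 1·20 2·10 4·5 5·4 10·2 20·1  f→[1+1+1+1+1+1]=6
n=21: 1·21 3·7 7·3 21·1  f→[1+1+1+1]=4
d|22:{22,11,2,1}  Σf=1+1+1+1=4
q^23  k|23↦f(k): 1:1 23:1  a_23=2
d|24:{24,12,8,6,4,3,2,1}  Σf=1+1+1+1+1+1+1+1=8
[q^25] f(25)=1,f(5)=1,f(1)=1 ⇒ 3

2, 6, 2, 6, 4, 4, 2, 8, 3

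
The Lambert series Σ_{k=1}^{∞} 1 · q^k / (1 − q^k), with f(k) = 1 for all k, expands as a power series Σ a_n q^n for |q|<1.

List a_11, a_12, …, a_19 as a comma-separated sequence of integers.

2, 6, 2, 4, 4, 5, 2, 6, 2

q^11  k|11↦f(k): 11:1 1:1  a_11=2
n=12: 12·1 6·2 4·3 3·4 2·6 1·12  f→[1+1+1+1+1+1]=6
n=13: 13·1 1·13  f→[1+1]=2
[q^14] f(14)=1,f(7)=1,f(2)=1,f(1)=1 ⇒ 4
d|15:{1,3,5,15}  Σf=1+1+1+1=4
[q^16] f(1)=1,f(2)=1,f(4)=1,f(8)=1,f(16)=1 ⇒ 5
q^17  k|17↦f(k): 17:1 1:1  a_17=2
q^18  k|18↦f(k): 18:1 9:1 6:1 3:1 2:1 1:1  a_18=6
d|19:{19,1}  Σf=1+1=2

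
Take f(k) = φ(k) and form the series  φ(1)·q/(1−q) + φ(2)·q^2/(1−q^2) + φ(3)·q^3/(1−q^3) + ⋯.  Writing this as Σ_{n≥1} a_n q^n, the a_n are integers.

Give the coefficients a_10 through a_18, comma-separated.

q^10  k|10↦φ(k): 10:4 5:4 2:1 1:1  a_10=10
q^11  k|11↦φ(k): 1:1 11:10  a_11=11
q^12  k|12↦φ(k): 12:4 6:2 4:2 3:2 2:1 1:1  a_12=12
n=13: 1·13 13·1  φ→[1+12]=13
[q^14] φ(14)=6,φ(7)=6,φ(2)=1,φ(1)=1 ⇒ 14
d|15:{15,5,3,1}  Σφ=8+4+2+1=15
n=16: 1·16 2·8 4·4 8·2 16·1  φ→[1+1+2+4+8]=16
d|17:{17,1}  Σφ=16+1=17
d|18:{18,9,6,3,2,1}  Σφ=6+6+2+2+1+1=18

10, 11, 12, 13, 14, 15, 16, 17, 18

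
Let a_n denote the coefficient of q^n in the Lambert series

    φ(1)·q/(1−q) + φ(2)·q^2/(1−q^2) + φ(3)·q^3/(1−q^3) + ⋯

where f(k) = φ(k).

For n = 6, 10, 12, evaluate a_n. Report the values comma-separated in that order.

[q^6] φ(1)=1,φ(2)=1,φ(3)=2,φ(6)=2 ⇒ 6
n=10: 10·1 5·2 2·5 1·10  φ→[4+4+1+1]=10
q^12  k|12↦φ(k): 12:4 6:2 4:2 3:2 2:1 1:1  a_12=12

6, 10, 12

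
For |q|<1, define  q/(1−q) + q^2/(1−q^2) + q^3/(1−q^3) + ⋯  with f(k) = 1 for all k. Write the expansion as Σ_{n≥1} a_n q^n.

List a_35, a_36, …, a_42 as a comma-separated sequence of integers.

4, 9, 2, 4, 4, 8, 2, 8

d|35:{1,5,7,35}  Σf=1+1+1+1=4
[q^36] f(36)=1,f(18)=1,f(12)=1,f(9)=1,f(6)=1,f(4)=1,f(3)=1,f(2)=1,f(1)=1 ⇒ 9
d|37:{37,1}  Σf=1+1=2
q^38  k|38↦f(k): 1:1 2:1 19:1 38:1  a_38=4
q^39  k|39↦f(k): 39:1 13:1 3:1 1:1  a_39=4
n=40: 40·1 20·2 10·4 8·5 5·8 4·10 2·20 1·40  f→[1+1+1+1+1+1+1+1]=8
[q^41] f(1)=1,f(41)=1 ⇒ 2
[q^42] f(42)=1,f(21)=1,f(14)=1,f(7)=1,f(6)=1,f(3)=1,f(2)=1,f(1)=1 ⇒ 8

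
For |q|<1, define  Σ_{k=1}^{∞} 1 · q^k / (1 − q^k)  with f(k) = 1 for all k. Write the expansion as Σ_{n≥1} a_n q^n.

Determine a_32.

a_32 = 6

n=32: 1·32 2·16 4·8 8·4 16·2 32·1  f→[1+1+1+1+1+1]=6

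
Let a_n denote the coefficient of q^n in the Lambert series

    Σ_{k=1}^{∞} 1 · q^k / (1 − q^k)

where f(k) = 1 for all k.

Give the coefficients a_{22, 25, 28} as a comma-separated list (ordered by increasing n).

[q^22] f(1)=1,f(2)=1,f(11)=1,f(22)=1 ⇒ 4
n=25: 1·25 5·5 25·1  f→[1+1+1]=3
n=28: 1·28 2·14 4·7 7·4 14·2 28·1  f→[1+1+1+1+1+1]=6

4, 3, 6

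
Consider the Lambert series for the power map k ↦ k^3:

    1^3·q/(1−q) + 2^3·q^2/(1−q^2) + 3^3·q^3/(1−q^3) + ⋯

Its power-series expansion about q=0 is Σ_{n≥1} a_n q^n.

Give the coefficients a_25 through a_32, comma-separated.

15751, 19782, 20440, 25112, 24390, 31752, 29792, 37449

n=25: 25·1 5·5 1·25  f→[15625+125+1]=15751
q^26  k|26↦f(k): 1:1 2:8 13:2197 26:17576  a_26=19782
q^27  k|27↦f(k): 1:1 3:27 9:729 27:19683  a_27=20440
q^28  k|28↦f(k): 1:1 2:8 4:64 7:343 14:2744 28:21952  a_28=25112
d|29:{29,1}  Σf=24389+1=24390
q^30  k|30↦f(k): 30:27000 15:3375 10:1000 6:216 5:125 3:27 2:8 1:1  a_30=31752
[q^31] f(31)=29791,f(1)=1 ⇒ 29792
q^32  k|32↦f(k): 32:32768 16:4096 8:512 4:64 2:8 1:1  a_32=37449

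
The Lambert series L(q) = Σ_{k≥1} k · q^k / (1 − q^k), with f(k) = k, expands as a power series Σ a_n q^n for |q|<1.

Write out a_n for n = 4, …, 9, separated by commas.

7, 6, 12, 8, 15, 13

n=4: 1·4 2·2 4·1  f→[1+2+4]=7
q^5  k|5↦f(k): 5:5 1:1  a_5=6
n=6: 1·6 2·3 3·2 6·1  f→[1+2+3+6]=12
d|7:{1,7}  Σf=1+7=8
d|8:{1,2,4,8}  Σf=1+2+4+8=15
q^9  k|9↦f(k): 1:1 3:3 9:9  a_9=13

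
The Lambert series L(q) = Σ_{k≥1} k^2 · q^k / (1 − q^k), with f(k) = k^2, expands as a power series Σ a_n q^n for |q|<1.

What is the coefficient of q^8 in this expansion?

a_8 = 85

[q^8] f(8)=64,f(4)=16,f(2)=4,f(1)=1 ⇒ 85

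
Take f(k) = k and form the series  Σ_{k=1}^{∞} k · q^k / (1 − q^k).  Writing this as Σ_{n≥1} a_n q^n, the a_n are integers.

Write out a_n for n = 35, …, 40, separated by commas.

[q^35] f(1)=1,f(5)=5,f(7)=7,f(35)=35 ⇒ 48
n=36: 1·36 2·18 3·12 4·9 6·6 9·4 12·3 18·2 36·1  f→[1+2+3+4+6+9+12+18+36]=91
d|37:{1,37}  Σf=1+37=38
d|38:{1,2,19,38}  Σf=1+2+19+38=60
n=39: 39·1 13·3 3·13 1·39  f→[39+13+3+1]=56
q^40  k|40↦f(k): 1:1 2:2 4:4 5:5 8:8 10:10 20:20 40:40  a_40=90

48, 91, 38, 60, 56, 90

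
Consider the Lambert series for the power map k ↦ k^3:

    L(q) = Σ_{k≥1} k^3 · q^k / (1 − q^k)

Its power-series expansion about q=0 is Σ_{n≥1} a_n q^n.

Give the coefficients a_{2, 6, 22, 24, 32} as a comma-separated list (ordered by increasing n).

d|2:{2,1}  Σf=8+1=9
n=6: 6·1 3·2 2·3 1·6  f→[216+27+8+1]=252
[q^22] f(1)=1,f(2)=8,f(11)=1331,f(22)=10648 ⇒ 11988
n=24: 24·1 12·2 8·3 6·4 4·6 3·8 2·12 1·24  f→[13824+1728+512+216+64+27+8+1]=16380
d|32:{1,2,4,8,16,32}  Σf=1+8+64+512+4096+32768=37449

9, 252, 11988, 16380, 37449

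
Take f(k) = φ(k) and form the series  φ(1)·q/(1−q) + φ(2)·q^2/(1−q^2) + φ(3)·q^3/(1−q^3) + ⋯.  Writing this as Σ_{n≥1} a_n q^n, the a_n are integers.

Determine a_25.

q^25  k|25↦φ(k): 1:1 5:4 25:20  a_25=25

a_25 = 25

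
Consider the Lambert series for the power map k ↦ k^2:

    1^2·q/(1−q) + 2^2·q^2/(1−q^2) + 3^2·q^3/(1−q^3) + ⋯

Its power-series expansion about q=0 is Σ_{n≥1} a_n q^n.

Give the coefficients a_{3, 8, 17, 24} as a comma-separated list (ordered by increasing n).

n=3: 3·1 1·3  f→[9+1]=10
[q^8] f(1)=1,f(2)=4,f(4)=16,f(8)=64 ⇒ 85
q^17  k|17↦f(k): 17:289 1:1  a_17=290
[q^24] f(24)=576,f(12)=144,f(8)=64,f(6)=36,f(4)=16,f(3)=9,f(2)=4,f(1)=1 ⇒ 850

10, 85, 290, 850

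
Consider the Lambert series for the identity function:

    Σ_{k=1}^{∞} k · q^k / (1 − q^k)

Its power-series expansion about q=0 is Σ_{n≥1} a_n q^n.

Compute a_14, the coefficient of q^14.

[q^14] f(1)=1,f(2)=2,f(7)=7,f(14)=14 ⇒ 24

a_14 = 24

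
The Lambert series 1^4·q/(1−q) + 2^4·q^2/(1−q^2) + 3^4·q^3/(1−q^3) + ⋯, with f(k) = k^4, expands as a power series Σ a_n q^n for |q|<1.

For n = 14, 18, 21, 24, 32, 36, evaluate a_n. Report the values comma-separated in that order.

40834, 112931, 196964, 358258, 1118481, 1813539

d|14:{14,7,2,1}  Σf=38416+2401+16+1=40834
n=18: 18·1 9·2 6·3 3·6 2·9 1·18  f→[104976+6561+1296+81+16+1]=112931
[q^21] f(1)=1,f(3)=81,f(7)=2401,f(21)=194481 ⇒ 196964
n=24: 1·24 2·12 3·8 4·6 6·4 8·3 12·2 24·1  f→[1+16+81+256+1296+4096+20736+331776]=358258
n=32: 1·32 2·16 4·8 8·4 16·2 32·1  f→[1+16+256+4096+65536+1048576]=1118481
[q^36] f(36)=1679616,f(18)=104976,f(12)=20736,f(9)=6561,f(6)=1296,f(4)=256,f(3)=81,f(2)=16,f(1)=1 ⇒ 1813539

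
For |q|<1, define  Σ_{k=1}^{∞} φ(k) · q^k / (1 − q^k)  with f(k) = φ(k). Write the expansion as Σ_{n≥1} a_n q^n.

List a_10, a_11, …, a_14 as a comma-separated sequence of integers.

d|10:{10,5,2,1}  Σφ=4+4+1+1=10
n=11: 11·1 1·11  φ→[10+1]=11
[q^12] φ(12)=4,φ(6)=2,φ(4)=2,φ(3)=2,φ(2)=1,φ(1)=1 ⇒ 12
d|13:{1,13}  Σφ=1+12=13
n=14: 1·14 2·7 7·2 14·1  φ→[1+1+6+6]=14

10, 11, 12, 13, 14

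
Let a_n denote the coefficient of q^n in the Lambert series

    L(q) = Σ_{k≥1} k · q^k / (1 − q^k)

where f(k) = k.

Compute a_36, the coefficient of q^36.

a_36 = 91

[q^36] f(36)=36,f(18)=18,f(12)=12,f(9)=9,f(6)=6,f(4)=4,f(3)=3,f(2)=2,f(1)=1 ⇒ 91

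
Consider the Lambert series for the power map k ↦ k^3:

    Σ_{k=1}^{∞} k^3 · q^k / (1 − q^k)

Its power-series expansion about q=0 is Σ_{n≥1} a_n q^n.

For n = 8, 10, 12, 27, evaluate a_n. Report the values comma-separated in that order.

585, 1134, 2044, 20440

[q^8] f(8)=512,f(4)=64,f(2)=8,f(1)=1 ⇒ 585
q^10  k|10↦f(k): 10:1000 5:125 2:8 1:1  a_10=1134
d|12:{1,2,3,4,6,12}  Σf=1+8+27+64+216+1728=2044
n=27: 1·27 3·9 9·3 27·1  f→[1+27+729+19683]=20440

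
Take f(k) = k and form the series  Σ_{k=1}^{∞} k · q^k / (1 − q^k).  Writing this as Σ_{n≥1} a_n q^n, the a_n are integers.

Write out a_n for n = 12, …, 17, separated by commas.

q^12  k|12↦f(k): 1:1 2:2 3:3 4:4 6:6 12:12  a_12=28
q^13  k|13↦f(k): 1:1 13:13  a_13=14
q^14  k|14↦f(k): 1:1 2:2 7:7 14:14  a_14=24
[q^15] f(15)=15,f(5)=5,f(3)=3,f(1)=1 ⇒ 24
n=16: 16·1 8·2 4·4 2·8 1·16  f→[16+8+4+2+1]=31
q^17  k|17↦f(k): 1:1 17:17  a_17=18

28, 14, 24, 24, 31, 18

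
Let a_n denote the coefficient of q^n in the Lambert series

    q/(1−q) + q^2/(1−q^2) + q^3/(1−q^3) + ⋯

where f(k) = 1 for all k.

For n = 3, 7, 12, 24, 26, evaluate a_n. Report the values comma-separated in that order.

2, 2, 6, 8, 4

n=3: 3·1 1·3  f→[1+1]=2
d|7:{1,7}  Σf=1+1=2
[q^12] f(12)=1,f(6)=1,f(4)=1,f(3)=1,f(2)=1,f(1)=1 ⇒ 6
n=24: 1·24 2·12 3·8 4·6 6·4 8·3 12·2 24·1  f→[1+1+1+1+1+1+1+1]=8
[q^26] f(26)=1,f(13)=1,f(2)=1,f(1)=1 ⇒ 4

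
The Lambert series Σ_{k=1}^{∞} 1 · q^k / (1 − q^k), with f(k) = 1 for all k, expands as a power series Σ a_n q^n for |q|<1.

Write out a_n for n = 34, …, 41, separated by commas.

n=34: 34·1 17·2 2·17 1·34  f→[1+1+1+1]=4
q^35  k|35↦f(k): 35:1 7:1 5:1 1:1  a_35=4
q^36  k|36↦f(k): 36:1 18:1 12:1 9:1 6:1 4:1 3:1 2:1 1:1  a_36=9
n=37: 37·1 1·37  f→[1+1]=2
d|38:{38,19,2,1}  Σf=1+1+1+1=4
d|39:{1,3,13,39}  Σf=1+1+1+1=4
q^40  k|40↦f(k): 40:1 20:1 10:1 8:1 5:1 4:1 2:1 1:1  a_40=8
q^41  k|41↦f(k): 1:1 41:1  a_41=2

4, 4, 9, 2, 4, 4, 8, 2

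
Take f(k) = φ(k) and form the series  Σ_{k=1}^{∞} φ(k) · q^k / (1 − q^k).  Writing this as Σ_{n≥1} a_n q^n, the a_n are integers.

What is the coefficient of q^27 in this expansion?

q^27  k|27↦φ(k): 27:18 9:6 3:2 1:1  a_27=27

a_27 = 27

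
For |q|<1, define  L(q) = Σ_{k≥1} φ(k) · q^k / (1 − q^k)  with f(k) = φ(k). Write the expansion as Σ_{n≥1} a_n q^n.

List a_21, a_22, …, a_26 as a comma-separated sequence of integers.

[q^21] φ(1)=1,φ(3)=2,φ(7)=6,φ(21)=12 ⇒ 21
n=22: 22·1 11·2 2·11 1·22  φ→[10+10+1+1]=22
[q^23] φ(23)=22,φ(1)=1 ⇒ 23
q^24  k|24↦φ(k): 24:8 12:4 8:4 6:2 4:2 3:2 2:1 1:1  a_24=24
n=25: 25·1 5·5 1·25  φ→[20+4+1]=25
q^26  k|26↦φ(k): 1:1 2:1 13:12 26:12  a_26=26

21, 22, 23, 24, 25, 26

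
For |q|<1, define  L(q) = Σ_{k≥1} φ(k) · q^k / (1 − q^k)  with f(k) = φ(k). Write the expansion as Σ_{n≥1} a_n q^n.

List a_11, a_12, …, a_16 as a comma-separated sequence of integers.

q^11  k|11↦φ(k): 1:1 11:10  a_11=11
d|12:{1,2,3,4,6,12}  Σφ=1+1+2+2+2+4=12
d|13:{13,1}  Σφ=12+1=13
n=14: 1·14 2·7 7·2 14·1  φ→[1+1+6+6]=14
[q^15] φ(1)=1,φ(3)=2,φ(5)=4,φ(15)=8 ⇒ 15
d|16:{1,2,4,8,16}  Σφ=1+1+2+4+8=16

11, 12, 13, 14, 15, 16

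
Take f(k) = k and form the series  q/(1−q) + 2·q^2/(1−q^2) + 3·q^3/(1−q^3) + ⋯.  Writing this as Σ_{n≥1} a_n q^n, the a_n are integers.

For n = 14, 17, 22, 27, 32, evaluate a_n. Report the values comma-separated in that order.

d|14:{1,2,7,14}  Σf=1+2+7+14=24
[q^17] f(1)=1,f(17)=17 ⇒ 18
q^22  k|22↦f(k): 22:22 11:11 2:2 1:1  a_22=36
n=27: 1·27 3·9 9·3 27·1  f→[1+3+9+27]=40
[q^32] f(32)=32,f(16)=16,f(8)=8,f(4)=4,f(2)=2,f(1)=1 ⇒ 63

24, 18, 36, 40, 63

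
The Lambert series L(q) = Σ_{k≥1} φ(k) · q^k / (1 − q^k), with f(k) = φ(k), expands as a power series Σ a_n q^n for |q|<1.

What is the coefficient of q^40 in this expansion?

[q^40] φ(40)=16,φ(20)=8,φ(10)=4,φ(8)=4,φ(5)=4,φ(4)=2,φ(2)=1,φ(1)=1 ⇒ 40

a_40 = 40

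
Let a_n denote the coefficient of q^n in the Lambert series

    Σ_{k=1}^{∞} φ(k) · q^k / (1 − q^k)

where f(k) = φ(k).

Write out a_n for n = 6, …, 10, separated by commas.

n=6: 6·1 3·2 2·3 1·6  φ→[2+2+1+1]=6
n=7: 1·7 7·1  φ→[1+6]=7
[q^8] φ(8)=4,φ(4)=2,φ(2)=1,φ(1)=1 ⇒ 8
d|9:{9,3,1}  Σφ=6+2+1=9
d|10:{10,5,2,1}  Σφ=4+4+1+1=10

6, 7, 8, 9, 10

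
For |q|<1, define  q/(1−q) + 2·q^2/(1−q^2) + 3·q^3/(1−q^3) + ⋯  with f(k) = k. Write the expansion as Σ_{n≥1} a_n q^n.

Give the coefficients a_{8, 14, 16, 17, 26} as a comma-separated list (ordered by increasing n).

15, 24, 31, 18, 42

n=8: 8·1 4·2 2·4 1·8  f→[8+4+2+1]=15
q^14  k|14↦f(k): 1:1 2:2 7:7 14:14  a_14=24
q^16  k|16↦f(k): 1:1 2:2 4:4 8:8 16:16  a_16=31
q^17  k|17↦f(k): 1:1 17:17  a_17=18
d|26:{1,2,13,26}  Σf=1+2+13+26=42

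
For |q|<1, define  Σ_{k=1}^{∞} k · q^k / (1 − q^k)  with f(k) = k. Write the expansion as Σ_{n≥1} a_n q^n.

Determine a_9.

q^9  k|9↦f(k): 1:1 3:3 9:9  a_9=13

a_9 = 13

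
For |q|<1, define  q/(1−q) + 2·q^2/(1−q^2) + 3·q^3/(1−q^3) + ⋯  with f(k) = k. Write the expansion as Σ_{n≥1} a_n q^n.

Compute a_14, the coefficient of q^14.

d|14:{14,7,2,1}  Σf=14+7+2+1=24

a_14 = 24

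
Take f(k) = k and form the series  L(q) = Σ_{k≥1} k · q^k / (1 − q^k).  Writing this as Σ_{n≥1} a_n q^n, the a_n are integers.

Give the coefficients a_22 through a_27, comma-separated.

36, 24, 60, 31, 42, 40

q^22  k|22↦f(k): 1:1 2:2 11:11 22:22  a_22=36
[q^23] f(23)=23,f(1)=1 ⇒ 24
n=24: 24·1 12·2 8·3 6·4 4·6 3·8 2·12 1·24  f→[24+12+8+6+4+3+2+1]=60
d|25:{25,5,1}  Σf=25+5+1=31
d|26:{1,2,13,26}  Σf=1+2+13+26=42
n=27: 1·27 3·9 9·3 27·1  f→[1+3+9+27]=40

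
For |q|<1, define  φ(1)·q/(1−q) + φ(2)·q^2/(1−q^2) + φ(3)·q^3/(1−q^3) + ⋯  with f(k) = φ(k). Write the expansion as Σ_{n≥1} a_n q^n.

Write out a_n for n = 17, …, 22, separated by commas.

d|17:{17,1}  Σφ=16+1=17
n=18: 18·1 9·2 6·3 3·6 2·9 1·18  φ→[6+6+2+2+1+1]=18
[q^19] φ(19)=18,φ(1)=1 ⇒ 19
n=20: 20·1 10·2 5·4 4·5 2·10 1·20  φ→[8+4+4+2+1+1]=20
n=21: 21·1 7·3 3·7 1·21  φ→[12+6+2+1]=21
n=22: 22·1 11·2 2·11 1·22  φ→[10+10+1+1]=22

17, 18, 19, 20, 21, 22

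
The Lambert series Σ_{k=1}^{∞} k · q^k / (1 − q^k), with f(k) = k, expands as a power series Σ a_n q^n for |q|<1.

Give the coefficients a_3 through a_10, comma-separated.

[q^3] f(1)=1,f(3)=3 ⇒ 4
[q^4] f(4)=4,f(2)=2,f(1)=1 ⇒ 7
q^5  k|5↦f(k): 5:5 1:1  a_5=6
q^6  k|6↦f(k): 1:1 2:2 3:3 6:6  a_6=12
q^7  k|7↦f(k): 1:1 7:7  a_7=8
d|8:{8,4,2,1}  Σf=8+4+2+1=15
d|9:{1,3,9}  Σf=1+3+9=13
n=10: 1·10 2·5 5·2 10·1  f→[1+2+5+10]=18

4, 7, 6, 12, 8, 15, 13, 18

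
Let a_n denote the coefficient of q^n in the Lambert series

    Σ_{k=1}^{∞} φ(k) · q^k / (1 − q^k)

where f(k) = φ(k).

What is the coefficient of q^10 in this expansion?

q^10  k|10↦φ(k): 10:4 5:4 2:1 1:1  a_10=10

a_10 = 10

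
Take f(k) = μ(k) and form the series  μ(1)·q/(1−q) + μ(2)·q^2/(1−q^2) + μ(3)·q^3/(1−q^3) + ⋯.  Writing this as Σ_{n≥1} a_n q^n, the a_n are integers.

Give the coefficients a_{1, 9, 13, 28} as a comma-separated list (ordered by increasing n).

1, 0, 0, 0

n=1: 1·1  μ→[1]=1
d|9:{9,3,1}  Σμ=0+(-1)+1=0
d|13:{1,13}  Σμ=1+(-1)=0
d|28:{28,14,7,4,2,1}  Σμ=0+1+(-1)+0+(-1)+1=0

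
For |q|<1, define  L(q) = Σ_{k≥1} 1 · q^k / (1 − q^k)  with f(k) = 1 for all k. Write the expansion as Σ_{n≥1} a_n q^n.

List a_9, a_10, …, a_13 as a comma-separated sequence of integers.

3, 4, 2, 6, 2

d|9:{1,3,9}  Σf=1+1+1=3
q^10  k|10↦f(k): 1:1 2:1 5:1 10:1  a_10=4
q^11  k|11↦f(k): 11:1 1:1  a_11=2
[q^12] f(12)=1,f(6)=1,f(4)=1,f(3)=1,f(2)=1,f(1)=1 ⇒ 6
q^13  k|13↦f(k): 13:1 1:1  a_13=2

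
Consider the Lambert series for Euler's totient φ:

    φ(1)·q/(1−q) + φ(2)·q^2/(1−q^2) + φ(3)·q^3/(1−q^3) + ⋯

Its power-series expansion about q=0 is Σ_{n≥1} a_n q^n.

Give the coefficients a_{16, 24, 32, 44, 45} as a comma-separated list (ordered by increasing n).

d|16:{1,2,4,8,16}  Σφ=1+1+2+4+8=16
[q^24] φ(24)=8,φ(12)=4,φ(8)=4,φ(6)=2,φ(4)=2,φ(3)=2,φ(2)=1,φ(1)=1 ⇒ 24
[q^32] φ(32)=16,φ(16)=8,φ(8)=4,φ(4)=2,φ(2)=1,φ(1)=1 ⇒ 32
[q^44] φ(44)=20,φ(22)=10,φ(11)=10,φ(4)=2,φ(2)=1,φ(1)=1 ⇒ 44
[q^45] φ(1)=1,φ(3)=2,φ(5)=4,φ(9)=6,φ(15)=8,φ(45)=24 ⇒ 45

16, 24, 32, 44, 45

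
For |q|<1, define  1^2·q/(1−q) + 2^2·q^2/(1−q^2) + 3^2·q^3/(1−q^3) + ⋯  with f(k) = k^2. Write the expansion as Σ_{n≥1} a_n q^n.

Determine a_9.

a_9 = 91

q^9  k|9↦f(k): 1:1 3:9 9:81  a_9=91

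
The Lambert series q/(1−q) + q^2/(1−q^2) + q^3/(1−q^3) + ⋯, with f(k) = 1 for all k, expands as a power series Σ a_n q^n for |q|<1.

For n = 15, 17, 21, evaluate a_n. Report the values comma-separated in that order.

4, 2, 4

n=15: 1·15 3·5 5·3 15·1  f→[1+1+1+1]=4
q^17  k|17↦f(k): 17:1 1:1  a_17=2
d|21:{21,7,3,1}  Σf=1+1+1+1=4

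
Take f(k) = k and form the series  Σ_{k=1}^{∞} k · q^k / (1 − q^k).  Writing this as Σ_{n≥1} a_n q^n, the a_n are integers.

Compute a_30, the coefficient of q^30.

q^30  k|30↦f(k): 30:30 15:15 10:10 6:6 5:5 3:3 2:2 1:1  a_30=72

a_30 = 72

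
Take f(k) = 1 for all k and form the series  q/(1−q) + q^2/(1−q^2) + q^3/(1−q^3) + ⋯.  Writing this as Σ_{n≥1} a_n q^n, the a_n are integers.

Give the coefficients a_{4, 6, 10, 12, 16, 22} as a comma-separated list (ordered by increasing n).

n=4: 1·4 2·2 4·1  f→[1+1+1]=3
d|6:{6,3,2,1}  Σf=1+1+1+1=4
q^10  k|10↦f(k): 10:1 5:1 2:1 1:1  a_10=4
[q^12] f(12)=1,f(6)=1,f(4)=1,f(3)=1,f(2)=1,f(1)=1 ⇒ 6
n=16: 16·1 8·2 4·4 2·8 1·16  f→[1+1+1+1+1]=5
d|22:{1,2,11,22}  Σf=1+1+1+1=4

3, 4, 4, 6, 5, 4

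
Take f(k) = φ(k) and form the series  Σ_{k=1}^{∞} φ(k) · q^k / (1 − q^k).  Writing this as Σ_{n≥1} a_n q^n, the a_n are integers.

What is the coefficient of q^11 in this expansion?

d|11:{1,11}  Σφ=1+10=11

a_11 = 11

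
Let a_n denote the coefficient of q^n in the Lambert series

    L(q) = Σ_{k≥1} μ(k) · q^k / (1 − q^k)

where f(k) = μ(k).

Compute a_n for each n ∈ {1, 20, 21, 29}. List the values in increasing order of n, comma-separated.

1, 0, 0, 0

n=1: 1·1  μ→[1]=1
[q^20] μ(20)=0,μ(10)=1,μ(5)=-1,μ(4)=0,μ(2)=-1,μ(1)=1 ⇒ 0
[q^21] μ(21)=1,μ(7)=-1,μ(3)=-1,μ(1)=1 ⇒ 0
q^29  k|29↦μ(k): 1:1 29:-1  a_29=0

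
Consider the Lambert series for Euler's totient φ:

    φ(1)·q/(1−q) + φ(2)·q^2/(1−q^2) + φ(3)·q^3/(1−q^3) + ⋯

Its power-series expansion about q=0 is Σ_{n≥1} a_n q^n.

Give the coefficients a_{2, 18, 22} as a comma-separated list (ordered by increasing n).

q^2  k|2↦φ(k): 2:1 1:1  a_2=2
d|18:{1,2,3,6,9,18}  Σφ=1+1+2+2+6+6=18
d|22:{1,2,11,22}  Σφ=1+1+10+10=22

2, 18, 22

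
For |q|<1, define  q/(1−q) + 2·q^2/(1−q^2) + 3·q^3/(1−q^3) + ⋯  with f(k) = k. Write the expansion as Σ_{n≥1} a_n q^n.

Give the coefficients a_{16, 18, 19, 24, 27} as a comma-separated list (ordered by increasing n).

31, 39, 20, 60, 40

q^16  k|16↦f(k): 1:1 2:2 4:4 8:8 16:16  a_16=31
[q^18] f(1)=1,f(2)=2,f(3)=3,f(6)=6,f(9)=9,f(18)=18 ⇒ 39
d|19:{19,1}  Σf=19+1=20
d|24:{24,12,8,6,4,3,2,1}  Σf=24+12+8+6+4+3+2+1=60
n=27: 27·1 9·3 3·9 1·27  f→[27+9+3+1]=40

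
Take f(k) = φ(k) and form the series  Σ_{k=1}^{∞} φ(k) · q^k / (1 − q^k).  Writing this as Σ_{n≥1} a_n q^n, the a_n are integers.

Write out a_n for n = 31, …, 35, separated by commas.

d|31:{31,1}  Σφ=30+1=31
[q^32] φ(32)=16,φ(16)=8,φ(8)=4,φ(4)=2,φ(2)=1,φ(1)=1 ⇒ 32
q^33  k|33↦φ(k): 1:1 3:2 11:10 33:20  a_33=33
n=34: 34·1 17·2 2·17 1·34  φ→[16+16+1+1]=34
q^35  k|35↦φ(k): 1:1 5:4 7:6 35:24  a_35=35

31, 32, 33, 34, 35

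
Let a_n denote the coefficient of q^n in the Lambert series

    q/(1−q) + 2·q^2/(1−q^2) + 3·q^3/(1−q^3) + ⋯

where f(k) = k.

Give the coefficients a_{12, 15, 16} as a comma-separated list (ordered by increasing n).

[q^12] f(12)=12,f(6)=6,f(4)=4,f(3)=3,f(2)=2,f(1)=1 ⇒ 28
n=15: 15·1 5·3 3·5 1·15  f→[15+5+3+1]=24
[q^16] f(16)=16,f(8)=8,f(4)=4,f(2)=2,f(1)=1 ⇒ 31

28, 24, 31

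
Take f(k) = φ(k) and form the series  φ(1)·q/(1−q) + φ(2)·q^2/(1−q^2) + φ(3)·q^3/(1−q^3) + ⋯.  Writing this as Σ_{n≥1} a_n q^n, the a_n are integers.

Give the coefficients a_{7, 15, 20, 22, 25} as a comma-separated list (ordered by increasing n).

n=7: 1·7 7·1  φ→[1+6]=7
[q^15] φ(1)=1,φ(3)=2,φ(5)=4,φ(15)=8 ⇒ 15
n=20: 1·20 2·10 4·5 5·4 10·2 20·1  φ→[1+1+2+4+4+8]=20
q^22  k|22↦φ(k): 22:10 11:10 2:1 1:1  a_22=22
[q^25] φ(25)=20,φ(5)=4,φ(1)=1 ⇒ 25

7, 15, 20, 22, 25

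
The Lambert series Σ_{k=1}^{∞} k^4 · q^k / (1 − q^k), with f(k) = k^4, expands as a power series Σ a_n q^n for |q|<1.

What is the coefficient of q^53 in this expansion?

a_53 = 7890482

[q^53] f(1)=1,f(53)=7890481 ⇒ 7890482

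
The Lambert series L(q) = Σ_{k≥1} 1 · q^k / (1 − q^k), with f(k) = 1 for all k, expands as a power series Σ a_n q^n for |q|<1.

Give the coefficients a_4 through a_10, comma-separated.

q^4  k|4↦f(k): 1:1 2:1 4:1  a_4=3
[q^5] f(5)=1,f(1)=1 ⇒ 2
d|6:{1,2,3,6}  Σf=1+1+1+1=4
[q^7] f(1)=1,f(7)=1 ⇒ 2
q^8  k|8↦f(k): 8:1 4:1 2:1 1:1  a_8=4
q^9  k|9↦f(k): 9:1 3:1 1:1  a_9=3
[q^10] f(10)=1,f(5)=1,f(2)=1,f(1)=1 ⇒ 4

3, 2, 4, 2, 4, 3, 4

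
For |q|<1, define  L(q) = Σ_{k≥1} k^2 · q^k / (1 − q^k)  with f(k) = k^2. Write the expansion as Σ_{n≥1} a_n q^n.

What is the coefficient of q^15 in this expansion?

a_15 = 260

[q^15] f(1)=1,f(3)=9,f(5)=25,f(15)=225 ⇒ 260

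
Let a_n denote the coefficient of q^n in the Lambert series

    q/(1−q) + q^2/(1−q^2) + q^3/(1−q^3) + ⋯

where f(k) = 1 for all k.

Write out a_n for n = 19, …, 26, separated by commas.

2, 6, 4, 4, 2, 8, 3, 4

d|19:{19,1}  Σf=1+1=2
q^20  k|20↦f(k): 20:1 10:1 5:1 4:1 2:1 1:1  a_20=6
n=21: 21·1 7·3 3·7 1·21  f→[1+1+1+1]=4
d|22:{22,11,2,1}  Σf=1+1+1+1=4
d|23:{1,23}  Σf=1+1=2
d|24:{24,12,8,6,4,3,2,1}  Σf=1+1+1+1+1+1+1+1=8
n=25: 1·25 5·5 25·1  f→[1+1+1]=3
[q^26] f(1)=1,f(2)=1,f(13)=1,f(26)=1 ⇒ 4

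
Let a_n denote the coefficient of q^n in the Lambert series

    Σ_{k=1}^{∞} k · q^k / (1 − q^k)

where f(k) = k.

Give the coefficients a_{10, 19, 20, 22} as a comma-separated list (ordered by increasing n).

18, 20, 42, 36

q^10  k|10↦f(k): 1:1 2:2 5:5 10:10  a_10=18
d|19:{1,19}  Σf=1+19=20
n=20: 20·1 10·2 5·4 4·5 2·10 1·20  f→[20+10+5+4+2+1]=42
n=22: 1·22 2·11 11·2 22·1  f→[1+2+11+22]=36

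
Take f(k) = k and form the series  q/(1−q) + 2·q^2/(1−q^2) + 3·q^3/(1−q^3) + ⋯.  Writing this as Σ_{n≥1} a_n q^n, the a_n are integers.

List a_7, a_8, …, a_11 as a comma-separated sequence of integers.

8, 15, 13, 18, 12

q^7  k|7↦f(k): 7:7 1:1  a_7=8
d|8:{1,2,4,8}  Σf=1+2+4+8=15
d|9:{1,3,9}  Σf=1+3+9=13
[q^10] f(10)=10,f(5)=5,f(2)=2,f(1)=1 ⇒ 18
[q^11] f(1)=1,f(11)=11 ⇒ 12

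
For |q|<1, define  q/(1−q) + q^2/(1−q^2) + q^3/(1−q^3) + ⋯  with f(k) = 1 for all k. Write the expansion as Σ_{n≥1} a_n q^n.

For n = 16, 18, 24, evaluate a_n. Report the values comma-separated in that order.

d|16:{16,8,4,2,1}  Σf=1+1+1+1+1=5
n=18: 1·18 2·9 3·6 6·3 9·2 18·1  f→[1+1+1+1+1+1]=6
d|24:{1,2,3,4,6,8,12,24}  Σf=1+1+1+1+1+1+1+1=8

5, 6, 8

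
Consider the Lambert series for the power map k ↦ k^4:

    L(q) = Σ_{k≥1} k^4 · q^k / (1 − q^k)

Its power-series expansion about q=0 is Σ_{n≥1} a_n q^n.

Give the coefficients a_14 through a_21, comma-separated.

40834, 51332, 69905, 83522, 112931, 130322, 170898, 196964

q^14  k|14↦f(k): 1:1 2:16 7:2401 14:38416  a_14=40834
q^15  k|15↦f(k): 1:1 3:81 5:625 15:50625  a_15=51332
n=16: 1·16 2·8 4·4 8·2 16·1  f→[1+16+256+4096+65536]=69905
d|17:{1,17}  Σf=1+83521=83522
q^18  k|18↦f(k): 18:104976 9:6561 6:1296 3:81 2:16 1:1  a_18=112931
q^19  k|19↦f(k): 19:130321 1:1  a_19=130322
q^20  k|20↦f(k): 1:1 2:16 4:256 5:625 10:10000 20:160000  a_20=170898
d|21:{1,3,7,21}  Σf=1+81+2401+194481=196964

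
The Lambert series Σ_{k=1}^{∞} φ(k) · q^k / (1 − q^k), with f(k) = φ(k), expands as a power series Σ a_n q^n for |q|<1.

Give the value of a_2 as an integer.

q^2  k|2↦φ(k): 1:1 2:1  a_2=2

a_2 = 2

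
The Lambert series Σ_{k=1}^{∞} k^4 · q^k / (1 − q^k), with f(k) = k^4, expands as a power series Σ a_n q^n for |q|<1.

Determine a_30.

n=30: 30·1 15·2 10·3 6·5 5·6 3·10 2·15 1·30  f→[810000+50625+10000+1296+625+81+16+1]=872644

a_30 = 872644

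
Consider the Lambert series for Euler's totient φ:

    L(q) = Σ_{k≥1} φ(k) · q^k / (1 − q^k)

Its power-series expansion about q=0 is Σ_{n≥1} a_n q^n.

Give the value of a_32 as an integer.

q^32  k|32↦φ(k): 1:1 2:1 4:2 8:4 16:8 32:16  a_32=32

a_32 = 32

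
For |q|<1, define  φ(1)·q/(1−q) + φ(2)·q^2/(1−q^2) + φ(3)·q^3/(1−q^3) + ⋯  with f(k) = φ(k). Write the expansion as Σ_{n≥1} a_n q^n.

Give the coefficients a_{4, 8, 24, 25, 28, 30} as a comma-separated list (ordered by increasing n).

n=4: 1·4 2·2 4·1  φ→[1+1+2]=4
q^8  k|8↦φ(k): 1:1 2:1 4:2 8:4  a_8=8
[q^24] φ(24)=8,φ(12)=4,φ(8)=4,φ(6)=2,φ(4)=2,φ(3)=2,φ(2)=1,φ(1)=1 ⇒ 24
d|25:{1,5,25}  Σφ=1+4+20=25
n=28: 28·1 14·2 7·4 4·7 2·14 1·28  φ→[12+6+6+2+1+1]=28
q^30  k|30↦φ(k): 1:1 2:1 3:2 5:4 6:2 10:4 15:8 30:8  a_30=30

4, 8, 24, 25, 28, 30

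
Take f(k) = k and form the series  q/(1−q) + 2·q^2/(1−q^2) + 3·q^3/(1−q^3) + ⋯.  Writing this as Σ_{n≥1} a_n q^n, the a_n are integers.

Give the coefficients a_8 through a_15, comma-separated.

15, 13, 18, 12, 28, 14, 24, 24

q^8  k|8↦f(k): 1:1 2:2 4:4 8:8  a_8=15
n=9: 9·1 3·3 1·9  f→[9+3+1]=13
n=10: 10·1 5·2 2·5 1·10  f→[10+5+2+1]=18
n=11: 1·11 11·1  f→[1+11]=12
n=12: 12·1 6·2 4·3 3·4 2·6 1·12  f→[12+6+4+3+2+1]=28
d|13:{13,1}  Σf=13+1=14
d|14:{14,7,2,1}  Σf=14+7+2+1=24
d|15:{15,5,3,1}  Σf=15+5+3+1=24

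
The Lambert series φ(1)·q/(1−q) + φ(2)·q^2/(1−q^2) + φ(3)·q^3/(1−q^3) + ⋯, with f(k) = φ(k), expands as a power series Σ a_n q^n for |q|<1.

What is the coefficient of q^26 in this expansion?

[q^26] φ(1)=1,φ(2)=1,φ(13)=12,φ(26)=12 ⇒ 26

a_26 = 26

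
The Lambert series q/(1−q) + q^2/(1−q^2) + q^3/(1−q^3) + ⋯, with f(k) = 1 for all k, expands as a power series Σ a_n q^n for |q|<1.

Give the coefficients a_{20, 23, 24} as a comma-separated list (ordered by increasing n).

6, 2, 8

d|20:{1,2,4,5,10,20}  Σf=1+1+1+1+1+1=6
d|23:{23,1}  Σf=1+1=2
n=24: 1·24 2·12 3·8 4·6 6·4 8·3 12·2 24·1  f→[1+1+1+1+1+1+1+1]=8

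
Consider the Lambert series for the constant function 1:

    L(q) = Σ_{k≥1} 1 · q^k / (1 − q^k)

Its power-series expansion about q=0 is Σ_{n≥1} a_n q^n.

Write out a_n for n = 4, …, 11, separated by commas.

q^4  k|4↦f(k): 1:1 2:1 4:1  a_4=3
[q^5] f(1)=1,f(5)=1 ⇒ 2
q^6  k|6↦f(k): 6:1 3:1 2:1 1:1  a_6=4
d|7:{1,7}  Σf=1+1=2
n=8: 1·8 2·4 4·2 8·1  f→[1+1+1+1]=4
q^9  k|9↦f(k): 9:1 3:1 1:1  a_9=3
d|10:{1,2,5,10}  Σf=1+1+1+1=4
q^11  k|11↦f(k): 1:1 11:1  a_11=2

3, 2, 4, 2, 4, 3, 4, 2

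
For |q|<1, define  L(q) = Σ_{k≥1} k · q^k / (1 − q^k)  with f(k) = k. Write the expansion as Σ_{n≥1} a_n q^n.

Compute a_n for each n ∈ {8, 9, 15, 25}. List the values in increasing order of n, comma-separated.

d|8:{1,2,4,8}  Σf=1+2+4+8=15
[q^9] f(9)=9,f(3)=3,f(1)=1 ⇒ 13
n=15: 15·1 5·3 3·5 1·15  f→[15+5+3+1]=24
[q^25] f(1)=1,f(5)=5,f(25)=25 ⇒ 31

15, 13, 24, 31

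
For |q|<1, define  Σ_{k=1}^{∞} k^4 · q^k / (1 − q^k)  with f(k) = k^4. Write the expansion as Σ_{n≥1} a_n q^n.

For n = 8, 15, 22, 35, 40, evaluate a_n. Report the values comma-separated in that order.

4369, 51332, 248914, 1503652, 2734994

n=8: 8·1 4·2 2·4 1·8  f→[4096+256+16+1]=4369
[q^15] f(15)=50625,f(5)=625,f(3)=81,f(1)=1 ⇒ 51332
d|22:{1,2,11,22}  Σf=1+16+14641+234256=248914
n=35: 35·1 7·5 5·7 1·35  f→[1500625+2401+625+1]=1503652
q^40  k|40↦f(k): 40:2560000 20:160000 10:10000 8:4096 5:625 4:256 2:16 1:1  a_40=2734994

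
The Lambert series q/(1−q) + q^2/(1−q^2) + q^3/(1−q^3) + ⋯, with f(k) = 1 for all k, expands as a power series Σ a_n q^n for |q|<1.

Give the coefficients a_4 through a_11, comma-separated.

3, 2, 4, 2, 4, 3, 4, 2

q^4  k|4↦f(k): 1:1 2:1 4:1  a_4=3
d|5:{5,1}  Σf=1+1=2
n=6: 1·6 2·3 3·2 6·1  f→[1+1+1+1]=4
[q^7] f(1)=1,f(7)=1 ⇒ 2
d|8:{1,2,4,8}  Σf=1+1+1+1=4
q^9  k|9↦f(k): 1:1 3:1 9:1  a_9=3
[q^10] f(10)=1,f(5)=1,f(2)=1,f(1)=1 ⇒ 4
d|11:{1,11}  Σf=1+1=2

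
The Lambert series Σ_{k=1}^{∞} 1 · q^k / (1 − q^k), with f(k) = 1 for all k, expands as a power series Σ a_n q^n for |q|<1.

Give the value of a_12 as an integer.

n=12: 12·1 6·2 4·3 3·4 2·6 1·12  f→[1+1+1+1+1+1]=6

a_12 = 6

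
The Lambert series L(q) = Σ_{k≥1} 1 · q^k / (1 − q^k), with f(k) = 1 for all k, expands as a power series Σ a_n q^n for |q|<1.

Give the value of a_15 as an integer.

a_15 = 4

d|15:{15,5,3,1}  Σf=1+1+1+1=4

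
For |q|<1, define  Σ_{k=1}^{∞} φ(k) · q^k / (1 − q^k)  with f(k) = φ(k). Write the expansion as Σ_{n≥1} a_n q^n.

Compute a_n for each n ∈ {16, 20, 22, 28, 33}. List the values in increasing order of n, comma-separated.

q^16  k|16↦φ(k): 1:1 2:1 4:2 8:4 16:8  a_16=16
d|20:{20,10,5,4,2,1}  Σφ=8+4+4+2+1+1=20
d|22:{1,2,11,22}  Σφ=1+1+10+10=22
n=28: 1·28 2·14 4·7 7·4 14·2 28·1  φ→[1+1+2+6+6+12]=28
q^33  k|33↦φ(k): 1:1 3:2 11:10 33:20  a_33=33

16, 20, 22, 28, 33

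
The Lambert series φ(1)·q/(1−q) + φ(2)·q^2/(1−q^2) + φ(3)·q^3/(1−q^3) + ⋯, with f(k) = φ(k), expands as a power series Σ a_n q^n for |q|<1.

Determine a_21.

n=21: 1·21 3·7 7·3 21·1  φ→[1+2+6+12]=21

a_21 = 21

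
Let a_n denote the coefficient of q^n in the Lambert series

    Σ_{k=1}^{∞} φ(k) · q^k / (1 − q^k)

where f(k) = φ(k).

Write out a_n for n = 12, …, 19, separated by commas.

d|12:{12,6,4,3,2,1}  Σφ=4+2+2+2+1+1=12
[q^13] φ(1)=1,φ(13)=12 ⇒ 13
[q^14] φ(1)=1,φ(2)=1,φ(7)=6,φ(14)=6 ⇒ 14
[q^15] φ(1)=1,φ(3)=2,φ(5)=4,φ(15)=8 ⇒ 15
d|16:{16,8,4,2,1}  Σφ=8+4+2+1+1=16
[q^17] φ(17)=16,φ(1)=1 ⇒ 17
d|18:{18,9,6,3,2,1}  Σφ=6+6+2+2+1+1=18
q^19  k|19↦φ(k): 19:18 1:1  a_19=19

12, 13, 14, 15, 16, 17, 18, 19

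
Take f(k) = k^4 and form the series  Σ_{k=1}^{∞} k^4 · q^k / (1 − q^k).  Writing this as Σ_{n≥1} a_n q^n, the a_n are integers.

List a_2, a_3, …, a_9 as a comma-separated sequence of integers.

17, 82, 273, 626, 1394, 2402, 4369, 6643

d|2:{1,2}  Σf=1+16=17
n=3: 1·3 3·1  f→[1+81]=82
d|4:{1,2,4}  Σf=1+16+256=273
n=5: 5·1 1·5  f→[625+1]=626
n=6: 1·6 2·3 3·2 6·1  f→[1+16+81+1296]=1394
q^7  k|7↦f(k): 7:2401 1:1  a_7=2402
d|8:{1,2,4,8}  Σf=1+16+256+4096=4369
n=9: 9·1 3·3 1·9  f→[6561+81+1]=6643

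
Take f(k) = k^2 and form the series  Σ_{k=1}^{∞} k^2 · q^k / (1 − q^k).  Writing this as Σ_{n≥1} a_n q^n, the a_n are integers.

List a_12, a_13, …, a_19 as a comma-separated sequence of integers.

210, 170, 250, 260, 341, 290, 455, 362

[q^12] f(1)=1,f(2)=4,f(3)=9,f(4)=16,f(6)=36,f(12)=144 ⇒ 210
n=13: 13·1 1·13  f→[169+1]=170
n=14: 14·1 7·2 2·7 1·14  f→[196+49+4+1]=250
d|15:{15,5,3,1}  Σf=225+25+9+1=260
n=16: 1·16 2·8 4·4 8·2 16·1  f→[1+4+16+64+256]=341
d|17:{17,1}  Σf=289+1=290
n=18: 1·18 2·9 3·6 6·3 9·2 18·1  f→[1+4+9+36+81+324]=455
d|19:{1,19}  Σf=1+361=362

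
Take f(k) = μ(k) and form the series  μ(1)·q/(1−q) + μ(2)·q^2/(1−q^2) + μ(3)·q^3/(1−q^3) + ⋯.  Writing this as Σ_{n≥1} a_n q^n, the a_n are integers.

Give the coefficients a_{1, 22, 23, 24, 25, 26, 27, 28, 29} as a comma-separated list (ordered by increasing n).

q^1  k|1↦μ(k): 1:1  a_1=1
d|22:{22,11,2,1}  Σμ=1+(-1)+(-1)+1=0
q^23  k|23↦μ(k): 23:-1 1:1  a_23=0
n=24: 1·24 2·12 3·8 4·6 6·4 8·3 12·2 24·1  μ→[1+(-1)+(-1)+0+1+0+0+0]=0
q^25  k|25↦μ(k): 25:0 5:-1 1:1  a_25=0
d|26:{1,2,13,26}  Σμ=1+(-1)+(-1)+1=0
n=27: 1·27 3·9 9·3 27·1  μ→[1+(-1)+0+0]=0
d|28:{1,2,4,7,14,28}  Σμ=1+(-1)+0+(-1)+1+0=0
n=29: 29·1 1·29  μ→[(-1)+1]=0

1, 0, 0, 0, 0, 0, 0, 0, 0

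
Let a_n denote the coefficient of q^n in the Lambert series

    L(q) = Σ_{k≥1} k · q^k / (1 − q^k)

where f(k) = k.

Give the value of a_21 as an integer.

a_21 = 32

d|21:{21,7,3,1}  Σf=21+7+3+1=32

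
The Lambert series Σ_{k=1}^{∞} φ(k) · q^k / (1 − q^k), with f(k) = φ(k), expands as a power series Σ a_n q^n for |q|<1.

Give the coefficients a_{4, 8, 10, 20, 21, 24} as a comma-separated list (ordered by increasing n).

[q^4] φ(4)=2,φ(2)=1,φ(1)=1 ⇒ 4
d|8:{8,4,2,1}  Σφ=4+2+1+1=8
q^10  k|10↦φ(k): 10:4 5:4 2:1 1:1  a_10=10
n=20: 1·20 2·10 4·5 5·4 10·2 20·1  φ→[1+1+2+4+4+8]=20
q^21  k|21↦φ(k): 1:1 3:2 7:6 21:12  a_21=21
n=24: 24·1 12·2 8·3 6·4 4·6 3·8 2·12 1·24  φ→[8+4+4+2+2+2+1+1]=24

4, 8, 10, 20, 21, 24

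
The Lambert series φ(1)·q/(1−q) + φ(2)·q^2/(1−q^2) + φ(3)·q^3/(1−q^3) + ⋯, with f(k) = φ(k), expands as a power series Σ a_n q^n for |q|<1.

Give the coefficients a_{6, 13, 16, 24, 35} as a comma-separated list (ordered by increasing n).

n=6: 6·1 3·2 2·3 1·6  φ→[2+2+1+1]=6
d|13:{13,1}  Σφ=12+1=13
[q^16] φ(16)=8,φ(8)=4,φ(4)=2,φ(2)=1,φ(1)=1 ⇒ 16
q^24  k|24↦φ(k): 24:8 12:4 8:4 6:2 4:2 3:2 2:1 1:1  a_24=24
d|35:{1,5,7,35}  Σφ=1+4+6+24=35

6, 13, 16, 24, 35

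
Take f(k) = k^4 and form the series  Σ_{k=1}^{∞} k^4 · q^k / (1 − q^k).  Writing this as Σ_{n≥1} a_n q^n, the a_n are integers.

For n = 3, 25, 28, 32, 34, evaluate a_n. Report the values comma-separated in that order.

d|3:{3,1}  Σf=81+1=82
d|25:{1,5,25}  Σf=1+625+390625=391251
[q^28] f(28)=614656,f(14)=38416,f(7)=2401,f(4)=256,f(2)=16,f(1)=1 ⇒ 655746
n=32: 1·32 2·16 4·8 8·4 16·2 32·1  f→[1+16+256+4096+65536+1048576]=1118481
[q^34] f(1)=1,f(2)=16,f(17)=83521,f(34)=1336336 ⇒ 1419874

82, 391251, 655746, 1118481, 1419874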